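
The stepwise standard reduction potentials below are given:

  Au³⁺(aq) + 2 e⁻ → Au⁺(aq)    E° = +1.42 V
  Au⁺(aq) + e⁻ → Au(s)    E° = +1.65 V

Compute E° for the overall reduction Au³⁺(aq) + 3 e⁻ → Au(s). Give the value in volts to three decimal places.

Since ΔG° = −nFE° is additive over sequential reductions, n₃E°₃ = n₁E°₁ + n₂E°₂.
E°₃ = (2×+1.42 + 1×+1.65) / 3 = (+4.490) / 3 = +1.497 V.

+1.497 V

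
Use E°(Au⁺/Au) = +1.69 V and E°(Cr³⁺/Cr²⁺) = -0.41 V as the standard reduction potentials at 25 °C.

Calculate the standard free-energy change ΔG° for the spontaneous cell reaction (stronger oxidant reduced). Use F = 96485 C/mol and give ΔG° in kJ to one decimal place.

Au⁺/Au (E° = +1.69 V) is the cathode; Cr³⁺/Cr²⁺ (E° = -0.41 V) is the anode, so E°cell = +2.10 V.
Balancing electrons gives n = 1 (lcm of 1 and 1).
ΔG° = −nFE° = −(1)(96485)(+2.10) = -202,618 J = -202.6 kJ.

-202.6 kJ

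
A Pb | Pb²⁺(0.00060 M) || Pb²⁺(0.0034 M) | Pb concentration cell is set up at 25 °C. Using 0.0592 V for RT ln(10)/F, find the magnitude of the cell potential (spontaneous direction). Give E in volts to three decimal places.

For a concentration cell E°cell = 0. The 0.0034 M side is the cathode (reduction is favoured where [Pb²⁺] is higher).
With n = 2, E = −(0.0592/2) log([Pb²⁺]ₐₙ/[Pb²⁺]꜀ₐₜ) = −(0.0592/2) log(0.0006/0.0034) = −(0.0592/2)(-0.753) = +0.022 V.

+0.022 V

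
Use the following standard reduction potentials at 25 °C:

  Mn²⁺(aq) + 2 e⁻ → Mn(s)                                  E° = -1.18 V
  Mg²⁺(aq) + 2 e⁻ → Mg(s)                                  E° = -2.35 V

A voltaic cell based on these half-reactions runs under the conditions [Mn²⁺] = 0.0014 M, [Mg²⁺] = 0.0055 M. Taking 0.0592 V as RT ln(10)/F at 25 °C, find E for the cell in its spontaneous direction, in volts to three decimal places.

+1.152 V

Mn²⁺/Mn is the cathode (higher E°), Mg²⁺/Mg the anode: E°cell = -1.18 − (-2.35) = +1.17 V, n = 2.
Overall: Mn²⁺(aq) + Mg(s) → Mn(s) + Mg²⁺(aq)
Q = [Mg²⁺] / ([Mn²⁺]); log Q = 0.594.
E = E° − (0.0592/n) log Q = +1.17 − (0.0592/2)(0.594) = +1.152 V.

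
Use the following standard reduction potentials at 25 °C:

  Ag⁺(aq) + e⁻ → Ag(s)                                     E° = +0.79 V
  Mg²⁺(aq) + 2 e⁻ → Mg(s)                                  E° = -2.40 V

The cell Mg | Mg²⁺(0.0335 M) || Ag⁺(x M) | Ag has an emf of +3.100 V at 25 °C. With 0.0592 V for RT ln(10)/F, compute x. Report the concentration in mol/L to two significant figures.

Ag⁺/Ag is the cathode, Mg²⁺/Mg the anode: E°cell = +3.19 V, n = 2.
Overall reaction: 2 Ag⁺(aq) + Mg(s) → 2 Ag(s) + Mg²⁺(aq); Q = [Mg²⁺]^1/[Ag⁺]^2.
From E = E° − (0.0592/n) log Q: log Q = (E° − E)·n/0.0592 = (+3.19 − (+3.100))·2/0.0592 = 3.0405.
So 2·log[Ag⁺] = 1·log(0.0335) − log Q = -1.4750 − (3.0405) = -4.5155; log[Ag⁺] = -4.5155 / 2 = -2.2578; [Ag⁺] = 10^(-2.2578) ≈ 0.0055 M.

0.0055 M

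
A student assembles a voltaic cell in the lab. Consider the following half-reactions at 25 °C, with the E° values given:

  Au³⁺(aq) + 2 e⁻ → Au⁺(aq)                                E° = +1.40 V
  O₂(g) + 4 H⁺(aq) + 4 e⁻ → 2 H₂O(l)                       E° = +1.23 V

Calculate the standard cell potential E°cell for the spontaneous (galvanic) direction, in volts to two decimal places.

The Au³⁺/Au⁺ couple has the higher reduction potential, so it is the cathode; O₂/H₂O is oxidised at the anode.
E°cell = E°(cathode) − E°(anode) = (+1.40) − (+1.23) = +0.17 V.

+0.17 V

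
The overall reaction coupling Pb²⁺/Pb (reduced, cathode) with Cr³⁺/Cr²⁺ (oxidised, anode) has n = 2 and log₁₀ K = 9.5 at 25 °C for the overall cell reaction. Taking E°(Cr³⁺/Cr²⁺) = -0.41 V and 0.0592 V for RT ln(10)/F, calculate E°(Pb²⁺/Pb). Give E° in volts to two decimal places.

E°cell = (0.0592/n)·log K = (0.0592/2)(9.5) = +0.281 V.
Since Pb²⁺/Pb is the cathode and Cr³⁺/Cr²⁺ the anode, E°cell = E°(Pb²⁺/Pb) − E°(Cr³⁺/Cr²⁺).
So E°(Pb²⁺/Pb) = E°cell + E°(Cr³⁺/Cr²⁺) = +0.281 + (-0.41) = -0.13 V.

-0.13 V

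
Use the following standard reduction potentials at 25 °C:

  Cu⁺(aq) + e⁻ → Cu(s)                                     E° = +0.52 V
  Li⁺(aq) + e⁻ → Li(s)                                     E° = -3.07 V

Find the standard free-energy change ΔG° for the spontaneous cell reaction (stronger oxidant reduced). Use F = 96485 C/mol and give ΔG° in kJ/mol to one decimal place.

-346.4 kJ/mol

Cu⁺/Cu (E° = +0.52 V) is the cathode; Li⁺/Li (E° = -3.07 V) is the anode, so E°cell = +3.59 V.
Balancing electrons gives n = 1 (lcm of 1 and 1).
ΔG° = −nFE° = −(1)(96485)(+3.59) = -346,381 J = -346.4 kJ/mol.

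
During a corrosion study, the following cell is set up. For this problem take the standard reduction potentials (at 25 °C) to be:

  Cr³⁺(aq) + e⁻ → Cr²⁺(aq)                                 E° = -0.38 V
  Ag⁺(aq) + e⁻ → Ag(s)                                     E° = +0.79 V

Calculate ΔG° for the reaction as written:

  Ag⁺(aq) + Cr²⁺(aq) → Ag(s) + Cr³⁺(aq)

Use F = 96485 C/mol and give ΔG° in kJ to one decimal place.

As written, Ag⁺/Ag is reduced (cathode) and Cr³⁺/Cr²⁺ is oxidised (anode), so E°cell = (+0.79) − (-0.38) = +1.17 V.
Balancing electrons gives n = 1.
ΔG° = −nFE° = −(1)(96485)(+1.17) = -112,887 J = -112.9 kJ.

-112.9 kJ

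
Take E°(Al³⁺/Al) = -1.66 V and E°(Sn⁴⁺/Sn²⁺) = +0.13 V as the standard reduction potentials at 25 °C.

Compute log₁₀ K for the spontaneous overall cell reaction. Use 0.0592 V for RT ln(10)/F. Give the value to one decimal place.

181.4

Cathode: Sn⁴⁺/Sn²⁺; anode: Al³⁺/Al. E°cell = +1.79 V, n = 6.
log K = nE°cell / 0.0592 = (6)(+1.79) / 0.0592 = 181.4.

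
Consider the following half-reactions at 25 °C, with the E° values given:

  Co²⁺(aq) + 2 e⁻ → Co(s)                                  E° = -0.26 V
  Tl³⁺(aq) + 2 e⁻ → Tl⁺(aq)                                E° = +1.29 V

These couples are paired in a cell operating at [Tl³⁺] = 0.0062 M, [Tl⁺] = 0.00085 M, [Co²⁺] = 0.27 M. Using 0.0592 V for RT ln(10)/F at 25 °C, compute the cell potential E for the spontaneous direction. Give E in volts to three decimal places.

Tl³⁺/Tl⁺ is the cathode (higher E°), Co²⁺/Co the anode: E°cell = +1.29 − (-0.26) = +1.55 V, n = 2.
Overall: Tl³⁺(aq) + Co(s) → Tl⁺(aq) + Co²⁺(aq)
Q = [Tl⁺]·[Co²⁺] / ([Tl³⁺]); log Q = -1.432.
E = E° − (0.0592/n) log Q = +1.55 − (0.0592/2)(-1.432) = +1.592 V.

+1.592 V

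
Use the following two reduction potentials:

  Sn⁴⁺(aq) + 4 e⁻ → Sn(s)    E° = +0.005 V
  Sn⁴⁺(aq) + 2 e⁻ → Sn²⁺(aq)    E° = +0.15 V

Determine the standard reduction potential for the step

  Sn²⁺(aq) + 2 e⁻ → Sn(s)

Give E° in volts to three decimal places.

-0.140 V

Sequential free energies add, so n₃E°₃ = n₁E°₁ + n₂E°₂.
With n₃ = 4, and the known step contributing 2×(+0.15) V, the unknown satisfies 2·E° = 4×(+0.005) − 2×(+0.15) = -0.280.
E° = -0.280 / 2 = -0.140 V.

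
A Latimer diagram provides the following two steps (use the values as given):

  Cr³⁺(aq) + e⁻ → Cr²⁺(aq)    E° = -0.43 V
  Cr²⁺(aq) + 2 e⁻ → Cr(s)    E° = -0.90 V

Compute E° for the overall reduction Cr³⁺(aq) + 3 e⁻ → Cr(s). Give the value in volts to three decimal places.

Standard free energies of sequential steps add: ΔG°₃ = ΔG°₁ + ΔG°₂, so n₃E°₃ = n₁E°₁ + n₂E°₂.
E°₃ = (1×-0.43 + 2×-0.90) / 3 = (-2.230) / 3 = -0.743 V.

-0.743 V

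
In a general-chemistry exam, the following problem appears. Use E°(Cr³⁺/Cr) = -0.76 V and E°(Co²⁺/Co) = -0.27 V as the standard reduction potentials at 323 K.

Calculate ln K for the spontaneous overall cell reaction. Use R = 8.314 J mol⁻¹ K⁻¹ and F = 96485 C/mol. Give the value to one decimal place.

105.6

Cathode: Co²⁺/Co; anode: Cr³⁺/Cr. E°cell = (-0.27) − (-0.76) = +0.49 V, with n = 6.
ΔG° = −nFE° = −RT ln K, so ln K = nFE°/(RT) = (6)(96485)(+0.49) / ((8.314)(323)) = 105.632.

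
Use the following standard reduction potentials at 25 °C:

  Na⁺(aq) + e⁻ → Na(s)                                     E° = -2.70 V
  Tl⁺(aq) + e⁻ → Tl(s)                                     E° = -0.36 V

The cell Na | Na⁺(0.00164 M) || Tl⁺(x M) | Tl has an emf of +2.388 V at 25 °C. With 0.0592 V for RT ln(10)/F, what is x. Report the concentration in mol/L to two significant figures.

Tl⁺/Tl is the cathode, Na⁺/Na the anode: E°cell = +2.34 V, n = 1.
Overall reaction: Tl⁺(aq) + Na(s) → Tl(s) + Na⁺(aq); Q = [Na⁺]^1/[Tl⁺]^1.
From E = E° − (0.0592/n) log Q: log Q = (E° − E)·n/0.0592 = (+2.34 − (+2.388))·1/0.0592 = -0.8108.
So 1·log[Tl⁺] = 1·log(0.00164) − log Q = -2.7852 − (-0.8108) = -1.9744; [Tl⁺] = 10^(-1.9744) ≈ 0.011 M.

0.011 M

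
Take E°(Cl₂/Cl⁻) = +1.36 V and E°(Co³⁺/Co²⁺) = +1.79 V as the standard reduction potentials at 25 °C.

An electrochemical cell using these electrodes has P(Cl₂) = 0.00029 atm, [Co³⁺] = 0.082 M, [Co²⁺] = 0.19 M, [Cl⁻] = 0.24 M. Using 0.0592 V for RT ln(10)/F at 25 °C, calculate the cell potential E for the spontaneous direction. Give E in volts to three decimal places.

+0.476 V

Co³⁺/Co²⁺ is the cathode (higher E°), Cl₂/Cl⁻ the anode: E°cell = +1.79 − (+1.36) = +0.43 V, n = 2.
Overall: 2 Co³⁺(aq) + 2 Cl⁻(aq) → 2 Co²⁺(aq) + Cl₂(g)
Q = [Co²⁺]^2·P(Cl₂) / ([Co³⁺]^2·[Cl⁻]^2); log Q = -1.568.
E = E° − (0.0592/n) log Q = +0.43 − (0.0592/2)(-1.568) = +0.476 V.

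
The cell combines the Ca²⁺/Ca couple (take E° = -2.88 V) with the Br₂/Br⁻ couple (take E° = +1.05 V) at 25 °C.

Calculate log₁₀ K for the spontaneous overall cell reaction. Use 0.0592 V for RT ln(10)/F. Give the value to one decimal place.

Cathode: Br₂/Br⁻; anode: Ca²⁺/Ca. E°cell = +3.93 V, n = 2.
log K = nE°cell / 0.0592 = (2)(+3.93) / 0.0592 = 132.8.

132.8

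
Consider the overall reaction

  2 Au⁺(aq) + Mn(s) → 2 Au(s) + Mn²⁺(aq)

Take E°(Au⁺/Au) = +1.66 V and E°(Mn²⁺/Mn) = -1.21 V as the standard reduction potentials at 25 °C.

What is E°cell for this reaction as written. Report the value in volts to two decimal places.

The Au⁺/Au couple has the higher reduction potential, so it is the cathode; Mn²⁺/Mn is oxidised at the anode.
E°cell = E°(cathode) − E°(anode) = (+1.66) − (-1.21) = +2.87 V.

+2.87 V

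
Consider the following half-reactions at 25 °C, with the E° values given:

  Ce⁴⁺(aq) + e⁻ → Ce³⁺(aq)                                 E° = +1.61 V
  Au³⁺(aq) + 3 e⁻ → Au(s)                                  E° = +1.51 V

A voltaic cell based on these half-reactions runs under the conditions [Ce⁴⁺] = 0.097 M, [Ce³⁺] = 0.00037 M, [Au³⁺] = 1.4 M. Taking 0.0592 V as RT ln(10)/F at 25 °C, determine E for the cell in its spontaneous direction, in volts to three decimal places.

Ce⁴⁺/Ce³⁺ is the cathode (higher E°), Au³⁺/Au the anode: E°cell = +1.61 − (+1.51) = +0.10 V, n = 3.
Overall: 3 Ce⁴⁺(aq) + Au(s) → 3 Ce³⁺(aq) + Au³⁺(aq)
Q = [Ce³⁺]^3·[Au³⁺] / ([Ce⁴⁺]^3); log Q = -7.110.
E = E° − (0.0592/n) log Q = +0.10 − (0.0592/3)(-7.110) = +0.240 V.

+0.240 V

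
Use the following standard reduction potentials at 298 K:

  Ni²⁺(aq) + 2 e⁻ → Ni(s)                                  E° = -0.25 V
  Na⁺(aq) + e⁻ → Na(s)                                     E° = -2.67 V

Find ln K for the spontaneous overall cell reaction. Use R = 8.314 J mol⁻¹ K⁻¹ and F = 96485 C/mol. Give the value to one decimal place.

Cathode: Ni²⁺/Ni; anode: Na⁺/Na. E°cell = (-0.25) − (-2.67) = +2.42 V, with n = 2.
ΔG° = −nFE° = −RT ln K, so ln K = nFE°/(RT) = (2)(96485)(+2.42) / ((8.314)(298)) = 188.486.

188.5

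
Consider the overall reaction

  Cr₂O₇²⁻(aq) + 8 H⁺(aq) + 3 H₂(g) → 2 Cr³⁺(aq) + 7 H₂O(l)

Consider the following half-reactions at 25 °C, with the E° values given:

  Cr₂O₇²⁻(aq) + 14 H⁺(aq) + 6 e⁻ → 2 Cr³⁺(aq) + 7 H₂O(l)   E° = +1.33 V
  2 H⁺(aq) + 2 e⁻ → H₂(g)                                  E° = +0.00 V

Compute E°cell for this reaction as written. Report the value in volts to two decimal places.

The Cr₂O₇²⁻/Cr³⁺ couple has the higher reduction potential, so it is the cathode; H⁺/H₂ is oxidised at the anode.
E°cell = E°(cathode) − E°(anode) = (+1.33) − (+0.00) = +1.33 V.
Since E°cell > 0, the reaction is spontaneous under standard conditions.

+1.33 V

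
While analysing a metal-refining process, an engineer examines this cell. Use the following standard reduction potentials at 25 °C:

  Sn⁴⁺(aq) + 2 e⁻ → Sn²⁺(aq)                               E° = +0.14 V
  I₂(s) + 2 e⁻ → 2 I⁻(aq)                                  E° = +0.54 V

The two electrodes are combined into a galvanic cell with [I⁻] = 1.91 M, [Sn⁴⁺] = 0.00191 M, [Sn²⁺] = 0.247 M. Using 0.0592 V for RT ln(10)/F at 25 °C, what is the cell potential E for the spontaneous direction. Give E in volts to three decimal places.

+0.446 V

I₂/I⁻ is the cathode (higher E°), Sn⁴⁺/Sn²⁺ the anode: E°cell = +0.54 − (+0.14) = +0.40 V, n = 2.
Overall: I₂(s) + Sn²⁺(aq) → 2 I⁻(aq) + Sn⁴⁺(aq)
Q = [I⁻]^2·[Sn⁴⁺] / ([Sn²⁺]); log Q = -1.550.
E = E° − (0.0592/n) log Q = +0.40 − (0.0592/2)(-1.550) = +0.446 V.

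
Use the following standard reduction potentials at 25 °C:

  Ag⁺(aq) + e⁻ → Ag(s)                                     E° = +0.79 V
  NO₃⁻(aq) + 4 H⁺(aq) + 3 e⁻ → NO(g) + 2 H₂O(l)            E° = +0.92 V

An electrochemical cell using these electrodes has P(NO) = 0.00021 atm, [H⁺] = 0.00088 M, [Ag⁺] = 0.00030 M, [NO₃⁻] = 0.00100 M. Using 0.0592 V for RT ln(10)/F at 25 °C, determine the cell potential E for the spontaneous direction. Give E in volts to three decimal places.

NO₃⁻/NO is the cathode (higher E°), Ag⁺/Ag the anode: E°cell = +0.92 − (+0.79) = +0.13 V, n = 3.
Overall: NO₃⁻(aq) + 4 H⁺(aq) + 3 Ag(s) → NO(g) + 2 H₂O(l) + 3 Ag⁺(aq)
Q = P(NO)·[Ag⁺]^3 / ([NO₃⁻]·[H⁺]^4); log Q = 0.976.
E = E° − (0.0592/n) log Q = +0.13 − (0.0592/3)(0.976) = +0.111 V.

+0.111 V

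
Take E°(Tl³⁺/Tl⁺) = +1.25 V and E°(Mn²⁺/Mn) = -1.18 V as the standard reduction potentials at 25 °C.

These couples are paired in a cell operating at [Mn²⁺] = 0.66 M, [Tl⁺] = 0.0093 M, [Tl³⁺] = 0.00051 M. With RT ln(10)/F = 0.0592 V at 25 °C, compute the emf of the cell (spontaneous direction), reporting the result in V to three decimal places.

Tl³⁺/Tl⁺ is the cathode (higher E°), Mn²⁺/Mn the anode: E°cell = +1.25 − (-1.18) = +2.43 V, n = 2.
Overall: Tl³⁺(aq) + Mn(s) → Tl⁺(aq) + Mn²⁺(aq)
Q = [Tl⁺]·[Mn²⁺] / ([Tl³⁺]); log Q = 1.080.
E = E° − (0.0592/n) log Q = +2.43 − (0.0592/2)(1.080) = +2.398 V.

+2.398 V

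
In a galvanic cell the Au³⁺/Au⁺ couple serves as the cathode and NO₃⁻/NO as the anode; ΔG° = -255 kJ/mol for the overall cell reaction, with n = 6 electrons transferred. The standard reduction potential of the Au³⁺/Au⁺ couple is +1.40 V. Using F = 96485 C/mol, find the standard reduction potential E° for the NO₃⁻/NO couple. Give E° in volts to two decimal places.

+0.96 V

E°cell = −ΔG°/(nF) = −(-255×10³)/((6)(96485)) = +0.440 V.
Since Au³⁺/Au⁺ is the cathode and NO₃⁻/NO the anode, E°cell = E°(Au³⁺/Au⁺) − E°(NO₃⁻/NO).
So E°(NO₃⁻/NO) = E°(Au³⁺/Au⁺) − E°cell = (+1.40) − (+0.440) = +0.96 V.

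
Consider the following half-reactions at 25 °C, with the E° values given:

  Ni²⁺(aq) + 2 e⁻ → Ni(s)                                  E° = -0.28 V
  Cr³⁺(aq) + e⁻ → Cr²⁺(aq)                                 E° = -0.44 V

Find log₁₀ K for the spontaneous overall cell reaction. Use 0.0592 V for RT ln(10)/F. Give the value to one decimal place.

5.4

Cathode: Ni²⁺/Ni; anode: Cr³⁺/Cr²⁺. E°cell = +0.16 V, n = 2.
log K = nE°cell / 0.0592 = (2)(+0.16) / 0.0592 = 5.4.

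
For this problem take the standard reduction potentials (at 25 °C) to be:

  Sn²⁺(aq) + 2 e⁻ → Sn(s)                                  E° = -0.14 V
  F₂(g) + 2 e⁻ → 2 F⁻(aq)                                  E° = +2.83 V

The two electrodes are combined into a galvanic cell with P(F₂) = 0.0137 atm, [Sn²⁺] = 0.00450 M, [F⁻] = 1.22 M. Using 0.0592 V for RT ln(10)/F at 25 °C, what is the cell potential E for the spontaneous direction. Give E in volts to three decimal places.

+2.979 V

F₂/F⁻ is the cathode (higher E°), Sn²⁺/Sn the anode: E°cell = +2.83 − (-0.14) = +2.97 V, n = 2.
Overall: F₂(g) + Sn(s) → 2 F⁻(aq) + Sn²⁺(aq)
Q = [F⁻]^2·[Sn²⁺] / (P(F₂)); log Q = -0.311.
E = E° − (0.0592/n) log Q = +2.97 − (0.0592/2)(-0.311) = +2.979 V.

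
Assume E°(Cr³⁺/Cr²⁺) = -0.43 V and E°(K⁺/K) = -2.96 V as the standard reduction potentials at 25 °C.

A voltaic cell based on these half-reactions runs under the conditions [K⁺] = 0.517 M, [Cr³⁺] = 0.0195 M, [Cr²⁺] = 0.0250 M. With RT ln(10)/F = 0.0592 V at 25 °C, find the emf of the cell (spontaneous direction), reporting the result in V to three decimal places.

+2.541 V

Cr³⁺/Cr²⁺ is the cathode (higher E°), K⁺/K the anode: E°cell = -0.43 − (-2.96) = +2.53 V, n = 1.
Overall: Cr³⁺(aq) + K(s) → Cr²⁺(aq) + K⁺(aq)
Q = [Cr²⁺]·[K⁺] / ([Cr³⁺]); log Q = -0.179.
E = E° − (0.0592/n) log Q = +2.53 − (0.0592/1)(-0.179) = +2.541 V.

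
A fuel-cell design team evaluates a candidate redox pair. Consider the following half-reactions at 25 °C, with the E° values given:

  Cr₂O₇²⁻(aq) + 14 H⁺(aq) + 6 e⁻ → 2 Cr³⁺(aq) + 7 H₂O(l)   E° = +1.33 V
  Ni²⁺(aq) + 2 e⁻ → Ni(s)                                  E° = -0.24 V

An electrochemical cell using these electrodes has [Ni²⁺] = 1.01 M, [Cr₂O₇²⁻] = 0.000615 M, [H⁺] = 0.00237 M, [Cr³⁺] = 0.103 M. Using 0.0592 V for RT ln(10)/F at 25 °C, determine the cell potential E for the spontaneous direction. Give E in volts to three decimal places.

+1.195 V

Cr₂O₇²⁻/Cr³⁺ is the cathode (higher E°), Ni²⁺/Ni the anode: E°cell = +1.33 − (-0.24) = +1.57 V, n = 6.
Overall: Cr₂O₇²⁻(aq) + 14 H⁺(aq) + 3 Ni(s) → 2 Cr³⁺(aq) + 7 H₂O(l) + 3 Ni²⁺(aq)
Q = [Cr³⁺]^2·[Ni²⁺]^3 / ([Cr₂O₇²⁻]·[H⁺]^14); log Q = 38.003.
E = E° − (0.0592/n) log Q = +1.57 − (0.0592/6)(38.003) = +1.195 V.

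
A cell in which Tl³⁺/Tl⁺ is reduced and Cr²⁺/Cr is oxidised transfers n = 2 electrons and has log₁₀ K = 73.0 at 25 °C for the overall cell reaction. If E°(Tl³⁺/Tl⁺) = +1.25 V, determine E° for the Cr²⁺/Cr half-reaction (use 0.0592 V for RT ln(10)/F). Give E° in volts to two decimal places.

E°cell = (0.0592/n)·log K = (0.0592/2)(73.0) = +2.161 V.
Since Tl³⁺/Tl⁺ is the cathode and Cr²⁺/Cr the anode, E°cell = E°(Tl³⁺/Tl⁺) − E°(Cr²⁺/Cr).
So E°(Cr²⁺/Cr) = E°(Tl³⁺/Tl⁺) − E°cell = (+1.25) − (+2.161) = -0.91 V.

-0.91 V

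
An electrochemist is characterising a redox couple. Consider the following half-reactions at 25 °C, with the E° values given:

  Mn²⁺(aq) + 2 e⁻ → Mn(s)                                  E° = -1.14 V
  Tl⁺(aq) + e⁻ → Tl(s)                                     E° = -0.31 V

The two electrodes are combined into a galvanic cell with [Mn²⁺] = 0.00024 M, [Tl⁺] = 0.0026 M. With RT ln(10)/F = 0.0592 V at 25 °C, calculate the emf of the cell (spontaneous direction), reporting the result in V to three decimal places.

+0.784 V

Tl⁺/Tl is the cathode (higher E°), Mn²⁺/Mn the anode: E°cell = -0.31 − (-1.14) = +0.83 V, n = 2.
Overall: 2 Tl⁺(aq) + Mn(s) → 2 Tl(s) + Mn²⁺(aq)
Q = [Mn²⁺] / ([Tl⁺]^2); log Q = 1.550.
E = E° − (0.0592/n) log Q = +0.83 − (0.0592/2)(1.550) = +0.784 V.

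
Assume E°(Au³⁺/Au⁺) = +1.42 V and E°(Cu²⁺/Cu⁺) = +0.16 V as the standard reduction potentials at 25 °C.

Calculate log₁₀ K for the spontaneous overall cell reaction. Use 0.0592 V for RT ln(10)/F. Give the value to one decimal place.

Cathode: Au³⁺/Au⁺; anode: Cu²⁺/Cu⁺. E°cell = +1.26 V, n = 2.
log K = nE°cell / 0.0592 = (2)(+1.26) / 0.0592 = 42.6.

42.6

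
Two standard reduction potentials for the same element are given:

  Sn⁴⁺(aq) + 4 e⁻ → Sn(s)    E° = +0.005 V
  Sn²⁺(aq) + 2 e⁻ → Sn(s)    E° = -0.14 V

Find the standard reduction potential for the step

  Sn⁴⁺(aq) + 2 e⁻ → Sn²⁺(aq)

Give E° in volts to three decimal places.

Sequential free energies add, so n₃E°₃ = n₁E°₁ + n₂E°₂.
With n₃ = 4, and the known step contributing 2×(-0.14) V, the unknown satisfies 2·E° = 4×(+0.005) − 2×(-0.14) = +0.300.
E° = +0.300 / 2 = +0.150 V.

+0.150 V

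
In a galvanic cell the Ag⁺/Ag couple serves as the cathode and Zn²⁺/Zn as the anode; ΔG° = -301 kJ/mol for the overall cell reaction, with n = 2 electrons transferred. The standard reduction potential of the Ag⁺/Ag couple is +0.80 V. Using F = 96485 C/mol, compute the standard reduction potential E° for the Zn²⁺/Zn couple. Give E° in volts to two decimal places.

E°cell = −ΔG°/(nF) = −(-301×10³)/((2)(96485)) = +1.560 V.
Since Ag⁺/Ag is the cathode and Zn²⁺/Zn the anode, E°cell = E°(Ag⁺/Ag) − E°(Zn²⁺/Zn).
So E°(Zn²⁺/Zn) = E°(Ag⁺/Ag) − E°cell = (+0.80) − (+1.560) = -0.76 V.

-0.76 V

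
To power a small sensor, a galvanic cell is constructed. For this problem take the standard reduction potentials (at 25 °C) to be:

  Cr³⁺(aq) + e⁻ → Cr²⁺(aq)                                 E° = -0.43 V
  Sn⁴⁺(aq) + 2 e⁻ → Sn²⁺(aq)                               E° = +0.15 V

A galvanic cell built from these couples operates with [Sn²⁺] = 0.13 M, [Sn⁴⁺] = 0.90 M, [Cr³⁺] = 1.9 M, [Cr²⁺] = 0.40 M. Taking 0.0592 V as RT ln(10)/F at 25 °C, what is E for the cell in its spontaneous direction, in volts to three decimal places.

Sn⁴⁺/Sn²⁺ is the cathode (higher E°), Cr³⁺/Cr²⁺ the anode: E°cell = +0.15 − (-0.43) = +0.58 V, n = 2.
Overall: Sn⁴⁺(aq) + 2 Cr²⁺(aq) → Sn²⁺(aq) + 2 Cr³⁺(aq)
Q = [Sn²⁺]·[Cr³⁺]^2 / ([Sn⁴⁺]·[Cr²⁺]^2); log Q = 0.513.
E = E° − (0.0592/n) log Q = +0.58 − (0.0592/2)(0.513) = +0.565 V.

+0.565 V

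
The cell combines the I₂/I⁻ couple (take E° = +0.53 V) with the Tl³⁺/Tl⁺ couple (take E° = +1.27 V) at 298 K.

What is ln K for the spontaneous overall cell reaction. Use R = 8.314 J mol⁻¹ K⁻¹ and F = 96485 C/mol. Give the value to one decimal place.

57.6

Cathode: Tl³⁺/Tl⁺; anode: I₂/I⁻. E°cell = (+1.27) − (+0.53) = +0.74 V, with n = 2.
ΔG° = −nFE° = −RT ln K, so ln K = nFE°/(RT) = (2)(96485)(+0.74) / ((8.314)(298)) = 57.636.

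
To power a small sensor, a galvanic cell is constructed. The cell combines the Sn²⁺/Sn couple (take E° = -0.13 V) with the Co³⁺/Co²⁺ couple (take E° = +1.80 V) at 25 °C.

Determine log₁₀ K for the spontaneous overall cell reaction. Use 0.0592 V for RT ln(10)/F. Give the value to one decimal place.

Cathode: Co³⁺/Co²⁺; anode: Sn²⁺/Sn. E°cell = +1.93 V, n = 2.
log K = nE°cell / 0.0592 = (2)(+1.93) / 0.0592 = 65.2.

65.2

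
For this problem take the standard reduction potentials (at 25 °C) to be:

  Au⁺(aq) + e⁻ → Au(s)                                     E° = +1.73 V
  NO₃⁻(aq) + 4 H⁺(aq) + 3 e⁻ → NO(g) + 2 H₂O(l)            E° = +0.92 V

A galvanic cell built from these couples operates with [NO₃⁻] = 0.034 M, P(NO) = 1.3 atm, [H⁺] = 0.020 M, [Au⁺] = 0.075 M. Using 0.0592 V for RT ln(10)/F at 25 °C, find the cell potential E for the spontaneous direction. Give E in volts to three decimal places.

Au⁺/Au is the cathode (higher E°), NO₃⁻/NO the anode: E°cell = +1.73 − (+0.92) = +0.81 V, n = 3.
Overall: 3 Au⁺(aq) + NO(g) + 2 H₂O(l) → 3 Au(s) + NO₃⁻(aq) + 4 H⁺(aq)
Q = [NO₃⁻]·[H⁺]^4 / ([Au⁺]^3·P(NO)); log Q = -5.004.
E = E° − (0.0592/n) log Q = +0.81 − (0.0592/3)(-5.004) = +0.909 V.

+0.909 V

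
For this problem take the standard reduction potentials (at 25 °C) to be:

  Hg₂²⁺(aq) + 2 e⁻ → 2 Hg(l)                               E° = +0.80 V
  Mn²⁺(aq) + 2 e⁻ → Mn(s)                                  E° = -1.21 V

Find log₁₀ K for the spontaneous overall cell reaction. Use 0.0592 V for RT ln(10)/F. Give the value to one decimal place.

67.9

Cathode: Hg₂²⁺/Hg; anode: Mn²⁺/Mn. E°cell = +2.01 V, n = 2.
log K = nE°cell / 0.0592 = (2)(+2.01) / 0.0592 = 67.9.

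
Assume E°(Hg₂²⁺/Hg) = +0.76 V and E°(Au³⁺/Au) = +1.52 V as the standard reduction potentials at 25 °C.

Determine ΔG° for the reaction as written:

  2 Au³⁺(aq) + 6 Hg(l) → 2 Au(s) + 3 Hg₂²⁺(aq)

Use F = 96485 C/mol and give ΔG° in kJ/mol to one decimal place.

-440.0 kJ/mol

As written, Au³⁺/Au is reduced (cathode) and Hg₂²⁺/Hg is oxidised (anode), so E°cell = (+1.52) − (+0.76) = +0.76 V.
Balancing electrons gives n = 6.
ΔG° = −nFE° = −(6)(96485)(+0.76) = -439,972 J = -440.0 kJ/mol.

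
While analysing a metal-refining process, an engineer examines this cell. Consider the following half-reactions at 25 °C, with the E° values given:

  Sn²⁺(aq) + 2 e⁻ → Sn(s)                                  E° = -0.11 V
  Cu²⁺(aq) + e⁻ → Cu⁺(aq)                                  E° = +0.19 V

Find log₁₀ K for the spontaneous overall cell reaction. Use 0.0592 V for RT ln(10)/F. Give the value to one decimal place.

10.1

Cathode: Cu²⁺/Cu⁺; anode: Sn²⁺/Sn. E°cell = +0.30 V, n = 2.
log K = nE°cell / 0.0592 = (2)(+0.30) / 0.0592 = 10.1.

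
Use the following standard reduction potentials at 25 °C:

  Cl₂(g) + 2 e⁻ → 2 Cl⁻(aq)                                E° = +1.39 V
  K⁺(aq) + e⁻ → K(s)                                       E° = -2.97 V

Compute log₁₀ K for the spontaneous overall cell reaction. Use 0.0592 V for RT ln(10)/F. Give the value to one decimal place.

Cathode: Cl₂/Cl⁻; anode: K⁺/K. E°cell = +4.36 V, n = 2.
log K = nE°cell / 0.0592 = (2)(+4.36) / 0.0592 = 147.3.

147.3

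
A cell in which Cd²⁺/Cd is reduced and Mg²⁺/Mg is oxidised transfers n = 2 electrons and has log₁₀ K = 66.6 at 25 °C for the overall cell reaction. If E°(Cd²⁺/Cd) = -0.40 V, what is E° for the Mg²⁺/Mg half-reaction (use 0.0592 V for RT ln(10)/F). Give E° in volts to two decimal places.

E°cell = (0.0592/n)·log K = (0.0592/2)(66.6) = +1.971 V.
Since Cd²⁺/Cd is the cathode and Mg²⁺/Mg the anode, E°cell = E°(Cd²⁺/Cd) − E°(Mg²⁺/Mg).
So E°(Mg²⁺/Mg) = E°(Cd²⁺/Cd) − E°cell = (-0.40) − (+1.971) = -2.37 V.

-2.37 V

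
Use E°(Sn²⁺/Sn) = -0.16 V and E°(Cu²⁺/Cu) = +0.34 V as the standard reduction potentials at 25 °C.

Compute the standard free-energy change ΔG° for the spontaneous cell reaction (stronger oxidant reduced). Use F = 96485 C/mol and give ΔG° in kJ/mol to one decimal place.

Cu²⁺/Cu (E° = +0.34 V) is the cathode; Sn²⁺/Sn (E° = -0.16 V) is the anode, so E°cell = +0.50 V.
Balancing electrons gives n = 2 (lcm of 2 and 2).
ΔG° = −nFE° = −(2)(96485)(+0.50) = -96,485 J = -96.5 kJ/mol.

-96.5 kJ/mol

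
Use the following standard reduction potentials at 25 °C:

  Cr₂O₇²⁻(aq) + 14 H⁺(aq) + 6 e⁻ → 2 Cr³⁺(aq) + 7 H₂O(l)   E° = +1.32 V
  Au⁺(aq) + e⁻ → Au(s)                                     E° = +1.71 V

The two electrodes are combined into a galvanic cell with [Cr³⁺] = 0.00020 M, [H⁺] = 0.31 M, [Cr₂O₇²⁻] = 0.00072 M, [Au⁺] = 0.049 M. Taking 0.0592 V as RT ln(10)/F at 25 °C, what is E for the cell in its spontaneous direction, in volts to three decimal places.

+0.341 V

Au⁺/Au is the cathode (higher E°), Cr₂O₇²⁻/Cr³⁺ the anode: E°cell = +1.71 − (+1.32) = +0.39 V, n = 6.
Overall: 6 Au⁺(aq) + 2 Cr³⁺(aq) + 7 H₂O(l) → 6 Au(s) + Cr₂O₇²⁻(aq) + 14 H⁺(aq)
Q = [Cr₂O₇²⁻]·[H⁺]^14 / ([Au⁺]^6·[Cr³⁺]^2); log Q = 4.993.
E = E° − (0.0592/n) log Q = +0.39 − (0.0592/6)(4.993) = +0.341 V.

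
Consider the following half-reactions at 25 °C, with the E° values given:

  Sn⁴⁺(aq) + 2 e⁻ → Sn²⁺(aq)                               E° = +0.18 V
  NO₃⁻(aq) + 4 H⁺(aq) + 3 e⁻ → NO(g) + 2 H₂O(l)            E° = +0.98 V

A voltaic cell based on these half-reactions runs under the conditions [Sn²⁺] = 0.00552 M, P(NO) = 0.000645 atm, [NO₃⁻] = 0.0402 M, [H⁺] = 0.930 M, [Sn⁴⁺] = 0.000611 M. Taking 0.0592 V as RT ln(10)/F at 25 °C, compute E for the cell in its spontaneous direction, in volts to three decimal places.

NO₃⁻/NO is the cathode (higher E°), Sn⁴⁺/Sn²⁺ the anode: E°cell = +0.98 − (+0.18) = +0.80 V, n = 6.
Overall: 2 NO₃⁻(aq) + 8 H⁺(aq) + 3 Sn²⁺(aq) → 2 NO(g) + 4 H₂O(l) + 3 Sn⁴⁺(aq)
Q = P(NO)^2·[Sn⁴⁺]^3 / ([NO₃⁻]^2·[H⁺]^8·[Sn²⁺]^3); log Q = -6.205.
E = E° − (0.0592/n) log Q = +0.80 − (0.0592/6)(-6.205) = +0.861 V.

+0.861 V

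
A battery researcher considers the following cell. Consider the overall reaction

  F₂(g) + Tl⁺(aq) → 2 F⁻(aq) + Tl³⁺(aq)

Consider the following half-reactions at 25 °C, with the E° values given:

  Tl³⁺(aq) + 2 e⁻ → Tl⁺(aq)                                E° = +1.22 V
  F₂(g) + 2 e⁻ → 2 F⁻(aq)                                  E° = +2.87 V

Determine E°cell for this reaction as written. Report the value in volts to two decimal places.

+1.65 V

The F₂/F⁻ couple has the higher reduction potential, so it is the cathode; Tl³⁺/Tl⁺ is oxidised at the anode.
E°cell = E°(cathode) − E°(anode) = (+2.87) − (+1.22) = +1.65 V.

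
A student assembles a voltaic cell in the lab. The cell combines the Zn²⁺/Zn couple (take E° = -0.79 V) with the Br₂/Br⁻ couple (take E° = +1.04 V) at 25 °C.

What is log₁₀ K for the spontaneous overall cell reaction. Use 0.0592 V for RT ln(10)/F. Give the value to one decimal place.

Cathode: Br₂/Br⁻; anode: Zn²⁺/Zn. E°cell = +1.83 V, n = 2.
log K = nE°cell / 0.0592 = (2)(+1.83) / 0.0592 = 61.8.

61.8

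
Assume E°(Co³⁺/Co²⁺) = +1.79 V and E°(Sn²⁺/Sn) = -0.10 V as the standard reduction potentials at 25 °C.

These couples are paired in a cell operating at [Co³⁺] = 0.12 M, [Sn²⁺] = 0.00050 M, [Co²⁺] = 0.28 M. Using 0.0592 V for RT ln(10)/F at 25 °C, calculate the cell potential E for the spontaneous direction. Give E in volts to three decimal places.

+1.966 V

Co³⁺/Co²⁺ is the cathode (higher E°), Sn²⁺/Sn the anode: E°cell = +1.79 − (-0.10) = +1.89 V, n = 2.
Overall: 2 Co³⁺(aq) + Sn(s) → 2 Co²⁺(aq) + Sn²⁺(aq)
Q = [Co²⁺]^2·[Sn²⁺] / ([Co³⁺]^2); log Q = -2.565.
E = E° − (0.0592/n) log Q = +1.89 − (0.0592/2)(-2.565) = +1.966 V.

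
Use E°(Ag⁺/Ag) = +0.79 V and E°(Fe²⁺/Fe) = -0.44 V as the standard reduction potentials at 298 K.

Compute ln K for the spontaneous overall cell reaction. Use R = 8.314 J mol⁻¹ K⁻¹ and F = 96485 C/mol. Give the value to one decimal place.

95.8

Cathode: Ag⁺/Ag; anode: Fe²⁺/Fe. E°cell = (+0.79) − (-0.44) = +1.23 V, with n = 2.
ΔG° = −nFE° = −RT ln K, so ln K = nFE°/(RT) = (2)(96485)(+1.23) / ((8.314)(298)) = 95.801.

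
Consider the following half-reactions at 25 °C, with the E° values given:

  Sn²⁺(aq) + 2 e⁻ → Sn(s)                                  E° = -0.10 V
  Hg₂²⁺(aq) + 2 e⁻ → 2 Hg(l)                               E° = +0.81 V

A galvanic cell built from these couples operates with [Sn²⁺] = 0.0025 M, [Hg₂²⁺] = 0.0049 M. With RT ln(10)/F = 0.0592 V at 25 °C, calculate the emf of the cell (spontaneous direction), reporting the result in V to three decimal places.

Hg₂²⁺/Hg is the cathode (higher E°), Sn²⁺/Sn the anode: E°cell = +0.81 − (-0.10) = +0.91 V, n = 2.
Overall: Hg₂²⁺(aq) + Sn(s) → 2 Hg(l) + Sn²⁺(aq)
Q = [Sn²⁺] / ([Hg₂²⁺]); log Q = -0.292.
E = E° − (0.0592/n) log Q = +0.91 − (0.0592/2)(-0.292) = +0.919 V.

+0.919 V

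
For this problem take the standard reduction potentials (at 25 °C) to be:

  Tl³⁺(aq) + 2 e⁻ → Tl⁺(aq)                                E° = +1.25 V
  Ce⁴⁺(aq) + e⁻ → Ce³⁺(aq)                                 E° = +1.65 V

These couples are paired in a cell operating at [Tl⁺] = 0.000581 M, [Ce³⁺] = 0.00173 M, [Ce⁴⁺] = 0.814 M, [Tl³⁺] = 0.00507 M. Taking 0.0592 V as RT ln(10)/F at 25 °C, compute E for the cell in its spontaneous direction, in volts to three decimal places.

+0.530 V

Ce⁴⁺/Ce³⁺ is the cathode (higher E°), Tl³⁺/Tl⁺ the anode: E°cell = +1.65 − (+1.25) = +0.40 V, n = 2.
Overall: 2 Ce⁴⁺(aq) + Tl⁺(aq) → 2 Ce³⁺(aq) + Tl³⁺(aq)
Q = [Ce³⁺]^2·[Tl³⁺] / ([Ce⁴⁺]^2·[Tl⁺]); log Q = -4.404.
E = E° − (0.0592/n) log Q = +0.40 − (0.0592/2)(-4.404) = +0.530 V.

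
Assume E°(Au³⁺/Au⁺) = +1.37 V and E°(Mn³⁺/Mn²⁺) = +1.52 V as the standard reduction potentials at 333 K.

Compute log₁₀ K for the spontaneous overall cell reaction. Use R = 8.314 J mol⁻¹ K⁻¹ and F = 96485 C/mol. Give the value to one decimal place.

Cathode: Mn³⁺/Mn²⁺; anode: Au³⁺/Au⁺. E°cell = (+1.52) − (+1.37) = +0.15 V, with n = 2.
ΔG° = −nFE° = −RT ln K, so ln K = nFE°/(RT) = (2)(96485)(+0.15) / ((8.314)(333)) = 10.455.
log₁₀ K = 10.455 / ln 10 = 4.5.

4.5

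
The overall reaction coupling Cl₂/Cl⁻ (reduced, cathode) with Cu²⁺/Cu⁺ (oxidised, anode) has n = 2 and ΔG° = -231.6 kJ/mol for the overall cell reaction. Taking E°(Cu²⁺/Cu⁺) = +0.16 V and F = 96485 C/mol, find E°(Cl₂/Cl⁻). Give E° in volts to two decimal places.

+1.36 V

E°cell = −ΔG°/(nF) = −(-231.6×10³)/((2)(96485)) = +1.200 V.
Since Cl₂/Cl⁻ is the cathode and Cu²⁺/Cu⁺ the anode, E°cell = E°(Cl₂/Cl⁻) − E°(Cu²⁺/Cu⁺).
So E°(Cl₂/Cl⁻) = E°cell + E°(Cu²⁺/Cu⁺) = +1.200 + (+0.16) = +1.36 V.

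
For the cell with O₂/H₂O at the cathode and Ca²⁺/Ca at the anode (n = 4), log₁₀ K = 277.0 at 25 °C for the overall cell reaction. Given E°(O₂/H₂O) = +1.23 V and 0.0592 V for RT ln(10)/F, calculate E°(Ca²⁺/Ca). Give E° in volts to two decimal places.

E°cell = (0.0592/n)·log K = (0.0592/4)(277.0) = +4.100 V.
Since O₂/H₂O is the cathode and Ca²⁺/Ca the anode, E°cell = E°(O₂/H₂O) − E°(Ca²⁺/Ca).
So E°(Ca²⁺/Ca) = E°(O₂/H₂O) − E°cell = (+1.23) − (+4.100) = -2.87 V.

-2.87 V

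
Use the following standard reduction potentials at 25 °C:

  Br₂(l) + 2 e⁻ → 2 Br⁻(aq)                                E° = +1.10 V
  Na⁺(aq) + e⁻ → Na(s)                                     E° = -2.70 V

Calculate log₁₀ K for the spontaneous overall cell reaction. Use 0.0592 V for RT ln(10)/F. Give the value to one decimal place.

128.4

Cathode: Br₂/Br⁻; anode: Na⁺/Na. E°cell = +3.80 V, n = 2.
log K = nE°cell / 0.0592 = (2)(+3.80) / 0.0592 = 128.4.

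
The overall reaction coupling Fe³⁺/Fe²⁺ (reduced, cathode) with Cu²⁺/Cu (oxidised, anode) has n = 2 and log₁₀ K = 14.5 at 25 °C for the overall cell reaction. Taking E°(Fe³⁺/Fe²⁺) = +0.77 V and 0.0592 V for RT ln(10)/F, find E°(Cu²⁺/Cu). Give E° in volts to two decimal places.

E°cell = (0.0592/n)·log K = (0.0592/2)(14.5) = +0.429 V.
Since Fe³⁺/Fe²⁺ is the cathode and Cu²⁺/Cu the anode, E°cell = E°(Fe³⁺/Fe²⁺) − E°(Cu²⁺/Cu).
So E°(Cu²⁺/Cu) = E°(Fe³⁺/Fe²⁺) − E°cell = (+0.77) − (+0.429) = +0.34 V.

+0.34 V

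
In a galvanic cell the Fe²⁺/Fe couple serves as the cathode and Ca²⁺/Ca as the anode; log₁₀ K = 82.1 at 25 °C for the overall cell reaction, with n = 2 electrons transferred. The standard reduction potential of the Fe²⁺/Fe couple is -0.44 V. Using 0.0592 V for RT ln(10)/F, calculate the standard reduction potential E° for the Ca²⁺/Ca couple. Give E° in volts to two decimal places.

-2.87 V

E°cell = (0.0592/n)·log K = (0.0592/2)(82.1) = +2.430 V.
Since Fe²⁺/Fe is the cathode and Ca²⁺/Ca the anode, E°cell = E°(Fe²⁺/Fe) − E°(Ca²⁺/Ca).
So E°(Ca²⁺/Ca) = E°(Fe²⁺/Fe) − E°cell = (-0.44) − (+2.430) = -2.87 V.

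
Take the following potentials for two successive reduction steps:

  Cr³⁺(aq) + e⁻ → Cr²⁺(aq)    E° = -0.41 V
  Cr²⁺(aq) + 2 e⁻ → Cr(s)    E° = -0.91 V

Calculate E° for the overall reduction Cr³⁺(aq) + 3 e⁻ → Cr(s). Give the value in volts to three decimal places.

Since ΔG° = −nFE° is additive over sequential reductions, n₃E°₃ = n₁E°₁ + n₂E°₂.
E°₃ = (1×-0.41 + 2×-0.91) / 3 = (-2.230) / 3 = -0.743 V.

-0.743 V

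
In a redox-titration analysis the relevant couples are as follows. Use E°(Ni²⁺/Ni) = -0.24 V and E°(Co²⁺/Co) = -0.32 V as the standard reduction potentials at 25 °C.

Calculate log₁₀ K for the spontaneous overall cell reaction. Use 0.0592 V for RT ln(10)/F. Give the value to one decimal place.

Cathode: Ni²⁺/Ni; anode: Co²⁺/Co. E°cell = +0.08 V, n = 2.
log K = nE°cell / 0.0592 = (2)(+0.08) / 0.0592 = 2.7.

2.7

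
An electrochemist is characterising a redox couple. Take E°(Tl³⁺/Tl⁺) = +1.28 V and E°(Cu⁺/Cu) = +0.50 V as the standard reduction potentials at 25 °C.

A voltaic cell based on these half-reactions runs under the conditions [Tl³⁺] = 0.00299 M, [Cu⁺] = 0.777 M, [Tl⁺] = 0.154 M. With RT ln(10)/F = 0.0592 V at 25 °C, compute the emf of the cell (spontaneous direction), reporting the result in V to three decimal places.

+0.736 V

Tl³⁺/Tl⁺ is the cathode (higher E°), Cu⁺/Cu the anode: E°cell = +1.28 − (+0.50) = +0.78 V, n = 2.
Overall: Tl³⁺(aq) + 2 Cu(s) → Tl⁺(aq) + 2 Cu⁺(aq)
Q = [Tl⁺]·[Cu⁺]^2 / ([Tl³⁺]); log Q = 1.493.
E = E° − (0.0592/n) log Q = +0.78 − (0.0592/2)(1.493) = +0.736 V.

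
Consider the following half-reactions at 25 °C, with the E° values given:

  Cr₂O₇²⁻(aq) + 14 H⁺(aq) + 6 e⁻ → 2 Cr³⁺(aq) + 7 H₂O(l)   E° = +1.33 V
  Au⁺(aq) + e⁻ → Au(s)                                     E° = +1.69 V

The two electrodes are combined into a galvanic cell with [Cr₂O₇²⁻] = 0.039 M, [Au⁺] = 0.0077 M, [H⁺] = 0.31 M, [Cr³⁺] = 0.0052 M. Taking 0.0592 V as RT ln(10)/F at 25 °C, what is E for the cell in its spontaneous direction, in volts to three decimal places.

Au⁺/Au is the cathode (higher E°), Cr₂O₇²⁻/Cr³⁺ the anode: E°cell = +1.69 − (+1.33) = +0.36 V, n = 6.
Overall: 6 Au⁺(aq) + 2 Cr³⁺(aq) + 7 H₂O(l) → 6 Au(s) + Cr₂O₇²⁻(aq) + 14 H⁺(aq)
Q = [Cr₂O₇²⁻]·[H⁺]^14 / ([Au⁺]^6·[Cr³⁺]^2); log Q = 8.719.
E = E° − (0.0592/n) log Q = +0.36 − (0.0592/6)(8.719) = +0.274 V.

+0.274 V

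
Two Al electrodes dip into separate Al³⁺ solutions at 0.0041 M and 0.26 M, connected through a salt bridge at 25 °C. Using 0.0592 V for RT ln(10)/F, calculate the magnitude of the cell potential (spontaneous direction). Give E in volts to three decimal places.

For a concentration cell E°cell = 0. The 0.26 M side is the cathode (reduction is favoured where [Al³⁺] is higher).
With n = 3, E = −(0.0592/3) log([Al³⁺]ₐₙ/[Al³⁺]꜀ₐₜ) = −(0.0592/3) log(0.0041/0.26) = −(0.0592/3)(-1.802) = +0.036 V.

+0.036 V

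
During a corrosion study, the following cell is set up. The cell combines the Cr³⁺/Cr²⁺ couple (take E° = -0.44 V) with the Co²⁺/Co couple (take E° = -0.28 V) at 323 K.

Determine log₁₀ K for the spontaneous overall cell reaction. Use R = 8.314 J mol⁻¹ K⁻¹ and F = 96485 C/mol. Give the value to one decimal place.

Cathode: Co²⁺/Co; anode: Cr³⁺/Cr²⁺. E°cell = (-0.28) − (-0.44) = +0.16 V, with n = 2.
ΔG° = −nFE° = −RT ln K, so ln K = nFE°/(RT) = (2)(96485)(+0.16) / ((8.314)(323)) = 11.497.
log₁₀ K = 11.497 / ln 10 = 5.0.

5.0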